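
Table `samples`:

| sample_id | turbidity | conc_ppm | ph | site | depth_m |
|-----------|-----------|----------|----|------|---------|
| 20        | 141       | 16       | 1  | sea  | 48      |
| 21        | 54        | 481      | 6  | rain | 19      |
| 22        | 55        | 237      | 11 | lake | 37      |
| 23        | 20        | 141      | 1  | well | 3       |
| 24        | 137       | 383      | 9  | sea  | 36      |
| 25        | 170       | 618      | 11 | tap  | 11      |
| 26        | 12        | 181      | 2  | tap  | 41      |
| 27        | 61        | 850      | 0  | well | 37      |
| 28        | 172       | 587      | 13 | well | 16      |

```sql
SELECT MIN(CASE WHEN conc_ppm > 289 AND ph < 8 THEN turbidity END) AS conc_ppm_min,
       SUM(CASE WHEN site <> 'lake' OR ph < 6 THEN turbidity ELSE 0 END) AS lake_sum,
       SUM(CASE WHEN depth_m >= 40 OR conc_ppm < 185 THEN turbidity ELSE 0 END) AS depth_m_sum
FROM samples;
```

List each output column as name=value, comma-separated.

conc_ppm_min=54, lake_sum=767, depth_m_sum=173

[conc_ppm_min: conc_ppm > 289 AND ph < 8]
sample_id=20: ✗
sample_id=21: ✓ → 54
sample_id=22: ✗
sample_id=23: ✗
sample_id=24: ✗
sample_id=25: ✗
sample_id=26: ✗
sample_id=27: ✓ → 61
sample_id=28: ✗
conc_ppm_min = MIN(54, 61) = 54
—
[lake_sum: site <> 'lake' OR ph < 6]
sample_id=20: ✓ → 141
sample_id=21: ✓ → 54
sample_id=22: ✗
sample_id=23: ✓ → 20
sample_id=24: ✓ → 137
sample_id=25: ✓ → 170
sample_id=26: ✓ → 12
sample_id=27: ✓ → 61
sample_id=28: ✓ → 172
lake_sum = 141 + 54 + 20 + 137 + 170 + 12 + 61 + 172 = 767
—
[depth_m_sum: depth_m >= 40 OR conc_ppm < 185]
sample_id=20: ✓ → 141
sample_id=21: ✗
sample_id=22: ✗
sample_id=23: ✓ → 20
sample_id=24: ✗
sample_id=25: ✗
sample_id=26: ✓ → 12
sample_id=27: ✗
sample_id=28: ✗
depth_m_sum = 141 + 20 + 12 = 173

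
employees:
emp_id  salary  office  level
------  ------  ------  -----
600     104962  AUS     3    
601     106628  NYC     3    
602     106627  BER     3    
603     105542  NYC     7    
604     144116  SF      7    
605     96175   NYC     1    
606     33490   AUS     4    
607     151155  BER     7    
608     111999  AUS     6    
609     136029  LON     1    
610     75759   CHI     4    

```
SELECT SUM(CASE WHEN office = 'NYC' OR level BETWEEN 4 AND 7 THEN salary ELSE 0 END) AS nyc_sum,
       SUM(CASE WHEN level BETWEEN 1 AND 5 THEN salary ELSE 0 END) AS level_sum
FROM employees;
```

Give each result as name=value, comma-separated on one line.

[nyc_sum: office = 'NYC' OR level BETWEEN 4 AND 7]
emp_id=600: ✗
emp_id=601: ✓ → 106628
emp_id=602: ✗
emp_id=603: ✓ → 105542
emp_id=604: ✓ → 144116
emp_id=605: ✓ → 96175
emp_id=606: ✓ → 33490
emp_id=607: ✓ → 151155
emp_id=608: ✓ → 111999
emp_id=609: ✗
emp_id=610: ✓ → 75759
nyc_sum = 106628 + 105542 + 144116 + 96175 + 33490 + 151155 + 111999 + 75759 = 824864
—
[level_sum: level BETWEEN 1 AND 5]
emp_id=600: ✓ → 104962
emp_id=601: ✓ → 106628
emp_id=602: ✓ → 106627
emp_id=603: ✗
emp_id=604: ✗
emp_id=605: ✓ → 96175
emp_id=606: ✓ → 33490
emp_id=607: ✗
emp_id=608: ✗
emp_id=609: ✓ → 136029
emp_id=610: ✓ → 75759
level_sum = 104962 + 106628 + 106627 + 96175 + 33490 + 136029 + 75759 = 659670

nyc_sum=824864, level_sum=659670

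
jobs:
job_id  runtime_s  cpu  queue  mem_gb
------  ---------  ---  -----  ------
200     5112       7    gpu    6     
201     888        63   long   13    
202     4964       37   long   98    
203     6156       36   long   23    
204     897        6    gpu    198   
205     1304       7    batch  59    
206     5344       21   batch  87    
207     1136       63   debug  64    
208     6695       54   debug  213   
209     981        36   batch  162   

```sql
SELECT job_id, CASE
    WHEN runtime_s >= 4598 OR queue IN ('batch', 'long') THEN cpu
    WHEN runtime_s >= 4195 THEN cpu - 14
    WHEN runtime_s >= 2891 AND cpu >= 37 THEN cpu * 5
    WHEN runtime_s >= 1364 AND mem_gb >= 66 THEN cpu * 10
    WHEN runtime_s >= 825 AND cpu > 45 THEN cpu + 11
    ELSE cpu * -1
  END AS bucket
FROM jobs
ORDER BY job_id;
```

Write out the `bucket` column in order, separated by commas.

7, 63, 37, 36, -6, 7, 21, 74, 54, 36

job_id=200: runtime_s >= 4598 OR queue IN ('batch', 'long') → 7
job_id=201: runtime_s >= 4598 OR queue IN ('batch', 'long') → 63
job_id=202: runtime_s >= 4598 OR queue IN ('batch', 'long') → 37
job_id=203: runtime_s >= 4598 OR queue IN ('batch', 'long') → 36
job_id=204: ELSE → -6
job_id=205: runtime_s >= 4598 OR queue IN ('batch', 'long') → 7
job_id=206: runtime_s >= 4598 OR queue IN ('batch', 'long') → 21
job_id=207: runtime_s >= 825 AND cpu > 45 → 74
job_id=208: runtime_s >= 4598 OR queue IN ('batch', 'long') → 54
job_id=209: runtime_s >= 4598 OR queue IN ('batch', 'long') → 36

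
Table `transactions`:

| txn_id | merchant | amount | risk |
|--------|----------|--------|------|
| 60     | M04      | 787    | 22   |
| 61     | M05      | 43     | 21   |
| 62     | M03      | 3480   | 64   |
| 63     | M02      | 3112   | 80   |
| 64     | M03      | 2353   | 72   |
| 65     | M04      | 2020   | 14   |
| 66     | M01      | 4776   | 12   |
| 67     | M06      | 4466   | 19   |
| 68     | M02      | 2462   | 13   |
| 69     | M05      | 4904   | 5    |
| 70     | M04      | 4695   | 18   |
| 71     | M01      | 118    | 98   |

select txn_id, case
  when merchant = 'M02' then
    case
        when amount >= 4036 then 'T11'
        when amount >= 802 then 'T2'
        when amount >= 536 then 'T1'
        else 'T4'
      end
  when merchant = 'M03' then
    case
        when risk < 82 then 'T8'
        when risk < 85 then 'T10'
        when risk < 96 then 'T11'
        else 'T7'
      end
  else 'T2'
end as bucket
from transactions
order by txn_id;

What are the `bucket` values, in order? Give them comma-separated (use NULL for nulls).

txn_id=60: merchant='M04' → outer ELSE → T2
txn_id=61: merchant='M05' → outer ELSE → T2
txn_id=62: merchant='M03' → inner[risk < 82] → T8
txn_id=63: merchant='M02' → inner[amount >= 802] → T2
txn_id=64: merchant='M03' → inner[risk < 82] → T8
txn_id=65: merchant='M04' → outer ELSE → T2
txn_id=66: merchant='M01' → outer ELSE → T2
txn_id=67: merchant='M06' → outer ELSE → T2
txn_id=68: merchant='M02' → inner[amount >= 802] → T2
txn_id=69: merchant='M05' → outer ELSE → T2
txn_id=70: merchant='M04' → outer ELSE → T2
txn_id=71: merchant='M01' → outer ELSE → T2

T2, T2, T8, T2, T8, T2, T2, T2, T2, T2, T2, T2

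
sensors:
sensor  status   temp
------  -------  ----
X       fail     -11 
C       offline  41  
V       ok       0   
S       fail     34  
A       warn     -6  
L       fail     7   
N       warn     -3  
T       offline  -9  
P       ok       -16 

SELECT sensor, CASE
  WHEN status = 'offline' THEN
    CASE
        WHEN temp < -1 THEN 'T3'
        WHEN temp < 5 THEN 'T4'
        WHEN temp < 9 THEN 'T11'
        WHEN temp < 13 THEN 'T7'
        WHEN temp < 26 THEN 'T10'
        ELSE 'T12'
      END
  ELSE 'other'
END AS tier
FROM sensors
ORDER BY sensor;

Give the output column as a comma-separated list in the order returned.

other, T12, other, other, other, other, T3, other, other

sensor=A: status='warn' → outer ELSE → other
sensor=C: status='offline' → inner[ELSE] → T12
sensor=L: status='fail' → outer ELSE → other
sensor=N: status='warn' → outer ELSE → other
sensor=P: status='ok' → outer ELSE → other
sensor=S: status='fail' → outer ELSE → other
sensor=T: status='offline' → inner[temp < -1] → T3
sensor=V: status='ok' → outer ELSE → other
sensor=X: status='fail' → outer ELSE → other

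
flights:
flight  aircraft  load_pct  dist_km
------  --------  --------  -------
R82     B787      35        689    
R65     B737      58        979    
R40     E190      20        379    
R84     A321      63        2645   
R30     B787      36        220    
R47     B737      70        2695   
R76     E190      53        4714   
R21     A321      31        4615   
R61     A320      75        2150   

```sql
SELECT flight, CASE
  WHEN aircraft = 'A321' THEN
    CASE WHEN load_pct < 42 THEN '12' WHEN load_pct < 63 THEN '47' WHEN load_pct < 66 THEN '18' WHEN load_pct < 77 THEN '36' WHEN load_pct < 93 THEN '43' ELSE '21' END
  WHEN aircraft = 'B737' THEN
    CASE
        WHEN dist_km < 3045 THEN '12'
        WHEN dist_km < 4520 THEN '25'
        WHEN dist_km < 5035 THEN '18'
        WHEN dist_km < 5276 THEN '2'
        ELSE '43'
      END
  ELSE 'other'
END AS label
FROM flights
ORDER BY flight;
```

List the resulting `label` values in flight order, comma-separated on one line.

flight=R21: aircraft='A321' → inner[load_pct < 42] → 12
flight=R30: aircraft='B787' → outer ELSE → other
flight=R40: aircraft='E190' → outer ELSE → other
flight=R47: aircraft='B737' → inner[dist_km < 3045] → 12
flight=R61: aircraft='A320' → outer ELSE → other
flight=R65: aircraft='B737' → inner[dist_km < 3045] → 12
flight=R76: aircraft='E190' → outer ELSE → other
flight=R82: aircraft='B787' → outer ELSE → other
flight=R84: aircraft='A321' → inner[load_pct < 66] → 18

12, other, other, 12, other, 12, other, other, 18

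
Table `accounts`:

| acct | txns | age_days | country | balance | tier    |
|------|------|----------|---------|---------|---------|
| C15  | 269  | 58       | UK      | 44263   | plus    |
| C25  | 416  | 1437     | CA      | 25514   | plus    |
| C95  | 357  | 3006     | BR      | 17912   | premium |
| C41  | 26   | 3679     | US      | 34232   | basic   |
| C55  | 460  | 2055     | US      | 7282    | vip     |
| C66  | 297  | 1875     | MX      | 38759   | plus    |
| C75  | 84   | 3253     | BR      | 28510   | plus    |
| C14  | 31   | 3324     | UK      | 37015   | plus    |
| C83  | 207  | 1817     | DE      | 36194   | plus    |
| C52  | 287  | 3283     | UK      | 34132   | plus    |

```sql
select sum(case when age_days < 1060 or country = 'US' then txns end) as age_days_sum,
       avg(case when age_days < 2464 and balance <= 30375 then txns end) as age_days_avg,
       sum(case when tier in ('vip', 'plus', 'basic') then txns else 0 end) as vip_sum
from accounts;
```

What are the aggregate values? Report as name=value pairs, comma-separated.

[age_days_sum: age_days < 1060 or country = 'US']
acct=C15: ✓ → 269
acct=C25: ✗
acct=C95: ✗
acct=C41: ✓ → 26
acct=C55: ✓ → 460
acct=C66: ✗
acct=C75: ✗
acct=C14: ✗
acct=C83: ✗
acct=C52: ✗
age_days_sum = 269 + 26 + 460 = 755
—
[age_days_avg: age_days < 2464 and balance <= 30375]
acct=C15: ✗
acct=C25: ✓ → 416
acct=C95: ✗
acct=C41: ✗
acct=C55: ✓ → 460
acct=C66: ✗
acct=C75: ✗
acct=C14: ✗
acct=C83: ✗
acct=C52: ✗
age_days_avg = (416 + 460) / 2 = 438
—
[vip_sum: tier in ('vip', 'plus', 'basic')]
acct=C15: ✓ → 269
acct=C25: ✓ → 416
acct=C95: ✗
acct=C41: ✓ → 26
acct=C55: ✓ → 460
acct=C66: ✓ → 297
acct=C75: ✓ → 84
acct=C14: ✓ → 31
acct=C83: ✓ → 207
acct=C52: ✓ → 287
vip_sum = 269 + 416 + 26 + 460 + 297 + 84 + 31 + 207 + 287 = 2077

age_days_sum=755, age_days_avg=438, vip_sum=2077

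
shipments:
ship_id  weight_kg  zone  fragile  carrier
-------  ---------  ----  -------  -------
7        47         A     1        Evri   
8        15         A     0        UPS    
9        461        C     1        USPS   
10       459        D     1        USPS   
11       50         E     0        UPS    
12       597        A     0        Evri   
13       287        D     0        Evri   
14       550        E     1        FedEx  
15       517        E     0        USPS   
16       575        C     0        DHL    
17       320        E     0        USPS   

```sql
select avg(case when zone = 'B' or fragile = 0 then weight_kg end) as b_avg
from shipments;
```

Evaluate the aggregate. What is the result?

ship_id=7: ✗
ship_id=8: ✓ → 15
ship_id=9: ✗
ship_id=10: ✗
ship_id=11: ✓ → 50
ship_id=12: ✓ → 597
ship_id=13: ✓ → 287
ship_id=14: ✗
ship_id=15: ✓ → 517
ship_id=16: ✓ → 575
ship_id=17: ✓ → 320
b_avg = (15 + 50 + 597 + 287 + 517 + 575 + 320) / 7 = 337.2857142857

337.2857142857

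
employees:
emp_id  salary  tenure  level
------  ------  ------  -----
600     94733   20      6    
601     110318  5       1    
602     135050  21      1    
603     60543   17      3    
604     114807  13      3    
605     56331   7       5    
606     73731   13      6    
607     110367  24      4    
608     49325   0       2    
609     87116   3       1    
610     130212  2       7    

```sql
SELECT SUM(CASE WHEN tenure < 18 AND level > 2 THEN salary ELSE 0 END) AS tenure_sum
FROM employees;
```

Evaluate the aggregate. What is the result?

435624

emp_id=600: ✗
emp_id=601: ✗
emp_id=602: ✗
emp_id=603: ✓ → 60543
emp_id=604: ✓ → 114807
emp_id=605: ✓ → 56331
emp_id=606: ✓ → 73731
emp_id=607: ✗
emp_id=608: ✗
emp_id=609: ✗
emp_id=610: ✓ → 130212
tenure_sum = 60543 + 114807 + 56331 + 73731 + 130212 = 435624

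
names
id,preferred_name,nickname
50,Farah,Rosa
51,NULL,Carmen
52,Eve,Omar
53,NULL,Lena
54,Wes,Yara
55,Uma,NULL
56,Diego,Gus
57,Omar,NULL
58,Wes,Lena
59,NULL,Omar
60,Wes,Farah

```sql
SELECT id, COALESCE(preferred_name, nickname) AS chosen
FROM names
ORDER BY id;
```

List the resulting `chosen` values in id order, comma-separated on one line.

id=50: preferred_name=Farah → Farah
id=51: preferred_name=NULL, nickname=Carmen → Carmen
id=52: preferred_name=Eve → Eve
id=53: preferred_name=NULL, nickname=Lena → Lena
id=54: preferred_name=Wes → Wes
id=55: preferred_name=Uma → Uma
id=56: preferred_name=Diego → Diego
id=57: preferred_name=Omar → Omar
id=58: preferred_name=Wes → Wes
id=59: preferred_name=NULL, nickname=Omar → Omar
id=60: preferred_name=Wes → Wes

Farah, Carmen, Eve, Lena, Wes, Uma, Diego, Omar, Wes, Omar, Wes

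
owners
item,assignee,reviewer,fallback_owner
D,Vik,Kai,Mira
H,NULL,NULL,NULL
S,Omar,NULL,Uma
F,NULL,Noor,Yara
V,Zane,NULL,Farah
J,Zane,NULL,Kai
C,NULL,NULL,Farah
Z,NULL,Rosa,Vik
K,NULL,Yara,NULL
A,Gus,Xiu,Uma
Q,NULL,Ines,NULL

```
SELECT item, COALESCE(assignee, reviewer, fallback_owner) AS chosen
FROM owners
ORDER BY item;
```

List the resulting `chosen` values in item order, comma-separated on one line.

item=A: assignee=Gus → Gus
item=C: assignee=NULL, reviewer=NULL, fallback_owner=Farah → Farah
item=D: assignee=Vik → Vik
item=F: assignee=NULL, reviewer=Noor → Noor
item=H: assignee=NULL, reviewer=NULL, fallback_owner=NULL (all NULL) → NULL
item=J: assignee=Zane → Zane
item=K: assignee=NULL, reviewer=Yara → Yara
item=Q: assignee=NULL, reviewer=Ines → Ines
item=S: assignee=Omar → Omar
item=V: assignee=Zane → Zane
item=Z: assignee=NULL, reviewer=Rosa → Rosa

Gus, Farah, Vik, Noor, NULL, Zane, Yara, Ines, Omar, Zane, Rosa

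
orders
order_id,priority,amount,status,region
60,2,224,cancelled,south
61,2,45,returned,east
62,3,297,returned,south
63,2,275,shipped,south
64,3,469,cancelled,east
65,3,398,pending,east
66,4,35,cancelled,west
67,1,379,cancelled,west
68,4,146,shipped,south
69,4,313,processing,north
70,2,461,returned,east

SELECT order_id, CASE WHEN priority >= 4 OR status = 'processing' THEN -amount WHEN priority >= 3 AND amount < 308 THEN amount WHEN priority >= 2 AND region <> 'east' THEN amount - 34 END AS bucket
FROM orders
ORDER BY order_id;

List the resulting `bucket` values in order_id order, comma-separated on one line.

190, NULL, 297, 241, NULL, NULL, -35, NULL, -146, -313, NULL

order_id=60: priority >= 2 AND region <> 'east' → 190
order_id=61: (no match → NULL) → NULL
order_id=62: priority >= 3 AND amount < 308 → 297
order_id=63: priority >= 2 AND region <> 'east' → 241
order_id=64: (no match → NULL) → NULL
order_id=65: (no match → NULL) → NULL
order_id=66: priority >= 4 OR status = 'processing' → -35
order_id=67: (no match → NULL) → NULL
order_id=68: priority >= 4 OR status = 'processing' → -146
order_id=69: priority >= 4 OR status = 'processing' → -313
order_id=70: (no match → NULL) → NULL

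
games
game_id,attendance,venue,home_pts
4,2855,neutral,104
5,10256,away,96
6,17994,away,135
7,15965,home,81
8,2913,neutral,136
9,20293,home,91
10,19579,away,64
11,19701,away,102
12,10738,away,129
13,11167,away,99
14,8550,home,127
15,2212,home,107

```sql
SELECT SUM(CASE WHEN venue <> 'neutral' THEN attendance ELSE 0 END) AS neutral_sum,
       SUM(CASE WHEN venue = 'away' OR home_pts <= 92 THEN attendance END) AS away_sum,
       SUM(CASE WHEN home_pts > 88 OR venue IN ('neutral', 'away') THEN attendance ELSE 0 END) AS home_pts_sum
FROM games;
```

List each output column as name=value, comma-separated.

[neutral_sum: venue <> 'neutral']
game_id=4: ✗
game_id=5: ✓ → 10256
game_id=6: ✓ → 17994
game_id=7: ✓ → 15965
game_id=8: ✗
game_id=9: ✓ → 20293
game_id=10: ✓ → 19579
game_id=11: ✓ → 19701
game_id=12: ✓ → 10738
game_id=13: ✓ → 11167
game_id=14: ✓ → 8550
game_id=15: ✓ → 2212
neutral_sum = 10256 + 17994 + 15965 + 20293 + 19579 + 19701 + 10738 + 11167 + 8550 + 2212 = 136455
—
[away_sum: venue = 'away' OR home_pts <= 92]
game_id=4: ✗
game_id=5: ✓ → 10256
game_id=6: ✓ → 17994
game_id=7: ✓ → 15965
game_id=8: ✗
game_id=9: ✓ → 20293
game_id=10: ✓ → 19579
game_id=11: ✓ → 19701
game_id=12: ✓ → 10738
game_id=13: ✓ → 11167
game_id=14: ✗
game_id=15: ✗
away_sum = 10256 + 17994 + 15965 + 20293 + 19579 + 19701 + 10738 + 11167 = 125693
—
[home_pts_sum: home_pts > 88 OR venue IN ('neutral', 'away')]
game_id=4: ✓ → 2855
game_id=5: ✓ → 10256
game_id=6: ✓ → 17994
game_id=7: ✗
game_id=8: ✓ → 2913
game_id=9: ✓ → 20293
game_id=10: ✓ → 19579
game_id=11: ✓ → 19701
game_id=12: ✓ → 10738
game_id=13: ✓ → 11167
game_id=14: ✓ → 8550
game_id=15: ✓ → 2212
home_pts_sum = 2855 + 10256 + 17994 + 2913 + 20293 + 19579 + 19701 + 10738 + 11167 + 8550 + 2212 = 126258

neutral_sum=136455, away_sum=125693, home_pts_sum=126258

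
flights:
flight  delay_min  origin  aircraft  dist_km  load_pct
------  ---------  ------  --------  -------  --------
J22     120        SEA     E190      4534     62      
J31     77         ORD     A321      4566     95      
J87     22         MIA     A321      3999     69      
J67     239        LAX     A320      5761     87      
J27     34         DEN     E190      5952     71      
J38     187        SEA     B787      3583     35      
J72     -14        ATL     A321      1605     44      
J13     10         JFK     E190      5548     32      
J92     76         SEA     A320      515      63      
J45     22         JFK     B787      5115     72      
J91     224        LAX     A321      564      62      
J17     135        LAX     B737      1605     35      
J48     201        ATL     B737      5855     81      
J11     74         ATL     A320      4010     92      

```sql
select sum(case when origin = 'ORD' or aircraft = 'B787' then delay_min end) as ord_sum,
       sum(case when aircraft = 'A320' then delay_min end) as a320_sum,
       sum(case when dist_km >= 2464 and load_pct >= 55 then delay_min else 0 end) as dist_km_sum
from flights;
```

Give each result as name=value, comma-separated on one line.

[ord_sum: origin = 'ORD' or aircraft = 'B787']
flight=J22: ✗
flight=J31: ✓ → 77
flight=J87: ✗
flight=J67: ✗
flight=J27: ✗
flight=J38: ✓ → 187
flight=J72: ✗
flight=J13: ✗
flight=J92: ✗
flight=J45: ✓ → 22
flight=J91: ✗
flight=J17: ✗
flight=J48: ✗
flight=J11: ✗
ord_sum = 77 + 187 + 22 = 286
—
[a320_sum: aircraft = 'A320']
flight=J22: ✗
flight=J31: ✗
flight=J87: ✗
flight=J67: ✓ → 239
flight=J27: ✗
flight=J38: ✗
flight=J72: ✗
flight=J13: ✗
flight=J92: ✓ → 76
flight=J45: ✗
flight=J91: ✗
flight=J17: ✗
flight=J48: ✗
flight=J11: ✓ → 74
a320_sum = 239 + 76 + 74 = 389
—
[dist_km_sum: dist_km >= 2464 and load_pct >= 55]
flight=J22: ✓ → 120
flight=J31: ✓ → 77
flight=J87: ✓ → 22
flight=J67: ✓ → 239
flight=J27: ✓ → 34
flight=J38: ✗
flight=J72: ✗
flight=J13: ✗
flight=J92: ✗
flight=J45: ✓ → 22
flight=J91: ✗
flight=J17: ✗
flight=J48: ✓ → 201
flight=J11: ✓ → 74
dist_km_sum = 120 + 77 + 22 + 239 + 34 + 22 + 201 + 74 = 789

ord_sum=286, a320_sum=389, dist_km_sum=789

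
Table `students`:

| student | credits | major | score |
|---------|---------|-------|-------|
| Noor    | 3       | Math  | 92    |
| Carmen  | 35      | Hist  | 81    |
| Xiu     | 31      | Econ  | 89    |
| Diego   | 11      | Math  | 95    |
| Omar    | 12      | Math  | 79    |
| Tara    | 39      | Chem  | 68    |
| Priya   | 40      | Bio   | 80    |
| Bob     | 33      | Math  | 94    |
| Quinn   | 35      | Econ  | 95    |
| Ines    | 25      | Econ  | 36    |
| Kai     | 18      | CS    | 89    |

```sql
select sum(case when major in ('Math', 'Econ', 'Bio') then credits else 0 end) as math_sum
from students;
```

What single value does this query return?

190

student=Noor: ✓ → 3
student=Carmen: ✗
student=Xiu: ✓ → 31
student=Diego: ✓ → 11
student=Omar: ✓ → 12
student=Tara: ✗
student=Priya: ✓ → 40
student=Bob: ✓ → 33
student=Quinn: ✓ → 35
student=Ines: ✓ → 25
student=Kai: ✗
math_sum = 3 + 31 + 11 + 12 + 40 + 33 + 35 + 25 = 190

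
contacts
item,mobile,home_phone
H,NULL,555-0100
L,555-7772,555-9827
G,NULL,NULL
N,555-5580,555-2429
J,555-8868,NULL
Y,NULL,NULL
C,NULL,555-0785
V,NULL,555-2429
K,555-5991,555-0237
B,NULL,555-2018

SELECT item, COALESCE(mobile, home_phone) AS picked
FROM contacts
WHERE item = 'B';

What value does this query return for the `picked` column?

item = B: mobile=NULL, home_phone=555-2018.
mobile=NULL, home_phone=555-2018 → 555-2018

555-2018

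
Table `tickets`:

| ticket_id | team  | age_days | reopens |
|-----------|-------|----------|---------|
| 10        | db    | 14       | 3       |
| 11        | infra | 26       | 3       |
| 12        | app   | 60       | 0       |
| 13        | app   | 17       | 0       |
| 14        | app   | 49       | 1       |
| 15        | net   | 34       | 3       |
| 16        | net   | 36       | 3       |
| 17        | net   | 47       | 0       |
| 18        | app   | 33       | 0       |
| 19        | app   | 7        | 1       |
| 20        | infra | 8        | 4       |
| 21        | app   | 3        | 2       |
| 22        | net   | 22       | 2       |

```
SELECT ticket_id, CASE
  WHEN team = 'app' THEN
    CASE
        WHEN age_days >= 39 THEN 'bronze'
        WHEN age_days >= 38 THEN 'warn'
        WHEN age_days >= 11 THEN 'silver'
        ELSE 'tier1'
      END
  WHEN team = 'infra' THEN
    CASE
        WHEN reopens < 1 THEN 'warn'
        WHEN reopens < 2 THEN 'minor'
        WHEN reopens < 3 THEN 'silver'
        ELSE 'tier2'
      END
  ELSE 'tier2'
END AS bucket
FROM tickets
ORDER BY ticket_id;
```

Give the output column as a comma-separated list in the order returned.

ticket_id=10: team='db' → outer ELSE → tier2
ticket_id=11: team='infra' → inner[ELSE] → tier2
ticket_id=12: team='app' → inner[age_days >= 39] → bronze
ticket_id=13: team='app' → inner[age_days >= 11] → silver
ticket_id=14: team='app' → inner[age_days >= 39] → bronze
ticket_id=15: team='net' → outer ELSE → tier2
ticket_id=16: team='net' → outer ELSE → tier2
ticket_id=17: team='net' → outer ELSE → tier2
ticket_id=18: team='app' → inner[age_days >= 11] → silver
ticket_id=19: team='app' → inner[ELSE] → tier1
ticket_id=20: team='infra' → inner[ELSE] → tier2
ticket_id=21: team='app' → inner[ELSE] → tier1
ticket_id=22: team='net' → outer ELSE → tier2

tier2, tier2, bronze, silver, bronze, tier2, tier2, tier2, silver, tier1, tier2, tier1, tier2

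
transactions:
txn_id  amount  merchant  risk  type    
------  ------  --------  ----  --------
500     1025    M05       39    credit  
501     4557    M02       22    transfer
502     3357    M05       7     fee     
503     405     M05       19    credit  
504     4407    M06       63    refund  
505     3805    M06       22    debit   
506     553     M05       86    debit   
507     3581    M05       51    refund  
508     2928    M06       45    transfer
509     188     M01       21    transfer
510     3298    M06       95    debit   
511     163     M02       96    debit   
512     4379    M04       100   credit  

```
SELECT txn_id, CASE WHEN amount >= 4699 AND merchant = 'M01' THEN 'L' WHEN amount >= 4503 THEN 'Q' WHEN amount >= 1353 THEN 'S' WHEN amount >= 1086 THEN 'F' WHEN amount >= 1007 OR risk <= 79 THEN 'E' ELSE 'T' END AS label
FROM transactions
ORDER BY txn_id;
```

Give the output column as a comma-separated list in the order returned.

E, Q, S, E, S, S, T, S, S, E, S, T, S

txn_id=500: amount >= 1007 OR risk <= 79 → E
txn_id=501: amount >= 4503 → Q
txn_id=502: amount >= 1353 → S
txn_id=503: amount >= 1007 OR risk <= 79 → E
txn_id=504: amount >= 1353 → S
txn_id=505: amount >= 1353 → S
txn_id=506: ELSE → T
txn_id=507: amount >= 1353 → S
txn_id=508: amount >= 1353 → S
txn_id=509: amount >= 1007 OR risk <= 79 → E
txn_id=510: amount >= 1353 → S
txn_id=511: ELSE → T
txn_id=512: amount >= 1353 → S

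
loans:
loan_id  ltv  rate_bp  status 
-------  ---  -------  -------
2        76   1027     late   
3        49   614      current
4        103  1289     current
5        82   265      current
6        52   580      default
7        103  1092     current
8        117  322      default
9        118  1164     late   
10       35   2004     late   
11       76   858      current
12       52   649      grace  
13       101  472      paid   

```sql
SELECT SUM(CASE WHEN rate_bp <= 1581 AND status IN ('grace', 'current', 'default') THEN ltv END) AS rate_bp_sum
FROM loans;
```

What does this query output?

634

loan_id=2: ✗
loan_id=3: ✓ → 49
loan_id=4: ✓ → 103
loan_id=5: ✓ → 82
loan_id=6: ✓ → 52
loan_id=7: ✓ → 103
loan_id=8: ✓ → 117
loan_id=9: ✗
loan_id=10: ✗
loan_id=11: ✓ → 76
loan_id=12: ✓ → 52
loan_id=13: ✗
rate_bp_sum = 49 + 103 + 82 + 52 + 103 + 117 + 76 + 52 = 634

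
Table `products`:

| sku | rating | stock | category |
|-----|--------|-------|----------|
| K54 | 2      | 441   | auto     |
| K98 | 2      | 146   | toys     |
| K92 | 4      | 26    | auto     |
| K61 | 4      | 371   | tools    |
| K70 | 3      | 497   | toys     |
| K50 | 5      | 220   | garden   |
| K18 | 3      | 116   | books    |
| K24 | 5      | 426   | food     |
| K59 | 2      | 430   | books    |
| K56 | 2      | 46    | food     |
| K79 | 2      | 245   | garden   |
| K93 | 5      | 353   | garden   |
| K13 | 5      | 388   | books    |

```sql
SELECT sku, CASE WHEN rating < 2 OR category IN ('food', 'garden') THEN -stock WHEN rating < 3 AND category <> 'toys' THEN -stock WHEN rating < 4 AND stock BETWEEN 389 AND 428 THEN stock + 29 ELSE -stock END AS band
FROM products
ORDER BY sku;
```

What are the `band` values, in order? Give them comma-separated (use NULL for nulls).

sku=K13: ELSE → -388
sku=K18: ELSE → -116
sku=K24: rating < 2 OR category IN ('food', 'garden') → -426
sku=K50: rating < 2 OR category IN ('food', 'garden') → -220
sku=K54: rating < 3 AND category <> 'toys' → -441
sku=K56: rating < 2 OR category IN ('food', 'garden') → -46
sku=K59: rating < 3 AND category <> 'toys' → -430
sku=K61: ELSE → -371
sku=K70: ELSE → -497
sku=K79: rating < 2 OR category IN ('food', 'garden') → -245
sku=K92: ELSE → -26
sku=K93: rating < 2 OR category IN ('food', 'garden') → -353
sku=K98: ELSE → -146

-388, -116, -426, -220, -441, -46, -430, -371, -497, -245, -26, -353, -146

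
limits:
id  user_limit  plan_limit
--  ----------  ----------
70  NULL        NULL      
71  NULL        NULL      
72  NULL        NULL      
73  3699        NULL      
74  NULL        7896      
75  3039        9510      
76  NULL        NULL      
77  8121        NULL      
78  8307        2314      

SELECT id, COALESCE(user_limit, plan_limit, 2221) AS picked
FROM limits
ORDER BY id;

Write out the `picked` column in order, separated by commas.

id=70: user_limit=NULL, plan_limit=NULL, → literal 2221 → 2221
id=71: user_limit=NULL, plan_limit=NULL, → literal 2221 → 2221
id=72: user_limit=NULL, plan_limit=NULL, → literal 2221 → 2221
id=73: user_limit=3699 → 3699
id=74: user_limit=NULL, plan_limit=7896 → 7896
id=75: user_limit=3039 → 3039
id=76: user_limit=NULL, plan_limit=NULL, → literal 2221 → 2221
id=77: user_limit=8121 → 8121
id=78: user_limit=8307 → 8307

2221, 2221, 2221, 3699, 7896, 3039, 2221, 8121, 8307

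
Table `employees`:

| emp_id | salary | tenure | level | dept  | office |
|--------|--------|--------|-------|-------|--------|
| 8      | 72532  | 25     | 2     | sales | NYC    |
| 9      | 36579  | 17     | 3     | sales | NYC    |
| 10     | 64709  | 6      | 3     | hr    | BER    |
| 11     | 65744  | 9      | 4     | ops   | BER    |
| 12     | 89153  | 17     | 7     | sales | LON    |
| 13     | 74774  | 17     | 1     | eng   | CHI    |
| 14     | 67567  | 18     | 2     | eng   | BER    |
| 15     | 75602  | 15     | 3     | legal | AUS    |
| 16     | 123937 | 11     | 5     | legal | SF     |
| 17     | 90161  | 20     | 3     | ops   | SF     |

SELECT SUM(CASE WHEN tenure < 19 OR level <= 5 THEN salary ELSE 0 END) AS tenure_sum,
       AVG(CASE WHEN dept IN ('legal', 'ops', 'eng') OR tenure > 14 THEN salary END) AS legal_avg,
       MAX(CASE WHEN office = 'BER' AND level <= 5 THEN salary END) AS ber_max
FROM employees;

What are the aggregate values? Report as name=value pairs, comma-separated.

tenure_sum=760758, legal_avg=77338.7777777778, ber_max=67567

[tenure_sum: tenure < 19 OR level <= 5]
emp_id=8: ✓ → 72532
emp_id=9: ✓ → 36579
emp_id=10: ✓ → 64709
emp_id=11: ✓ → 65744
emp_id=12: ✓ → 89153
emp_id=13: ✓ → 74774
emp_id=14: ✓ → 67567
emp_id=15: ✓ → 75602
emp_id=16: ✓ → 123937
emp_id=17: ✓ → 90161
tenure_sum = 72532 + 36579 + 64709 + 65744 + 89153 + 74774 + 67567 + 75602 + 123937 + 90161 = 760758
—
[legal_avg: dept IN ('legal', 'ops', 'eng') OR tenure > 14]
emp_id=8: ✓ → 72532
emp_id=9: ✓ → 36579
emp_id=10: ✗
emp_id=11: ✓ → 65744
emp_id=12: ✓ → 89153
emp_id=13: ✓ → 74774
emp_id=14: ✓ → 67567
emp_id=15: ✓ → 75602
emp_id=16: ✓ → 123937
emp_id=17: ✓ → 90161
legal_avg = (72532 + 36579 + 65744 + 89153 + 74774 + 67567 + 75602 + 123937 + 90161) / 9 = 77338.7777777778
—
[ber_max: office = 'BER' AND level <= 5]
emp_id=8: ✗
emp_id=9: ✗
emp_id=10: ✓ → 64709
emp_id=11: ✓ → 65744
emp_id=12: ✗
emp_id=13: ✗
emp_id=14: ✓ → 67567
emp_id=15: ✗
emp_id=16: ✗
emp_id=17: ✗
ber_max = MAX(64709, 65744, 67567) = 67567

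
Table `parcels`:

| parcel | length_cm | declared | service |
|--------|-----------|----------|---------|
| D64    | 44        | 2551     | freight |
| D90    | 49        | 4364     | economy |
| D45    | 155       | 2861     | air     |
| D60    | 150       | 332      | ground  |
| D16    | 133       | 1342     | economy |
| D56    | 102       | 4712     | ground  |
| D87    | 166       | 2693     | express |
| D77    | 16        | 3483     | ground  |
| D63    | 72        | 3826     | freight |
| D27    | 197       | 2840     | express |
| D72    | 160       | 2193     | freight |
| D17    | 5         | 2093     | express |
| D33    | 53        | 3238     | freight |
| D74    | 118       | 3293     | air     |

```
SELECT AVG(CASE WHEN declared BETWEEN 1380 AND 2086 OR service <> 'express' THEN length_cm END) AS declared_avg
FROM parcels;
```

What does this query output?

parcel=D64: ✓ → 44
parcel=D90: ✓ → 49
parcel=D45: ✓ → 155
parcel=D60: ✓ → 150
parcel=D16: ✓ → 133
parcel=D56: ✓ → 102
parcel=D87: ✗
parcel=D77: ✓ → 16
parcel=D63: ✓ → 72
parcel=D27: ✗
parcel=D72: ✓ → 160
parcel=D17: ✗
parcel=D33: ✓ → 53
parcel=D74: ✓ → 118
declared_avg = (44 + 49 + 155 + 150 + 133 + 102 + 16 + 72 + 160 + 53 + 118) / 11 = 95.6363636364

95.6363636364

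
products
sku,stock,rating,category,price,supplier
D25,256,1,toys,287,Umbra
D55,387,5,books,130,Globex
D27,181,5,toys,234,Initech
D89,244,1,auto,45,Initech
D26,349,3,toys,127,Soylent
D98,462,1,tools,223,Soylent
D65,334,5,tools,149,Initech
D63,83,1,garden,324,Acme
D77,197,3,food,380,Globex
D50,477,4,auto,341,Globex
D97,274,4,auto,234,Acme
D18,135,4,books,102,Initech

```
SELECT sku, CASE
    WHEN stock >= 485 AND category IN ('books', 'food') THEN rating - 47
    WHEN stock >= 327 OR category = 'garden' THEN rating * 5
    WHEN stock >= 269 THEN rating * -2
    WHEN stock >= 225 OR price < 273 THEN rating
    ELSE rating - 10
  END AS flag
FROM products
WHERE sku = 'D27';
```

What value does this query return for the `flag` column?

sku = D27: stock=181, rating=5, category=toys, price=234, supplier=Initech.
stock >= 485 AND category IN ('books', 'food') → false
stock >= 327 OR category = 'garden' → false
stock >= 269 → false
stock >= 225 OR price < 273 → true → 5

5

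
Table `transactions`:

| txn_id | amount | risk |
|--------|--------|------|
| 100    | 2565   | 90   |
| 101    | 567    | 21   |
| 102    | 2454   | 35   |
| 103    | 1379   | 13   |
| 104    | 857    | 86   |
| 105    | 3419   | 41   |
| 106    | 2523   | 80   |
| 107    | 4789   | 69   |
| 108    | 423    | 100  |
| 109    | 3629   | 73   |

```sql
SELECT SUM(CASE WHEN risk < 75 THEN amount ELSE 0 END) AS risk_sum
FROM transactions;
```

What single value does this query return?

16237

txn_id=100: ✗
txn_id=101: ✓ → 567
txn_id=102: ✓ → 2454
txn_id=103: ✓ → 1379
txn_id=104: ✗
txn_id=105: ✓ → 3419
txn_id=106: ✗
txn_id=107: ✓ → 4789
txn_id=108: ✗
txn_id=109: ✓ → 3629
risk_sum = 567 + 2454 + 1379 + 3419 + 4789 + 3629 = 16237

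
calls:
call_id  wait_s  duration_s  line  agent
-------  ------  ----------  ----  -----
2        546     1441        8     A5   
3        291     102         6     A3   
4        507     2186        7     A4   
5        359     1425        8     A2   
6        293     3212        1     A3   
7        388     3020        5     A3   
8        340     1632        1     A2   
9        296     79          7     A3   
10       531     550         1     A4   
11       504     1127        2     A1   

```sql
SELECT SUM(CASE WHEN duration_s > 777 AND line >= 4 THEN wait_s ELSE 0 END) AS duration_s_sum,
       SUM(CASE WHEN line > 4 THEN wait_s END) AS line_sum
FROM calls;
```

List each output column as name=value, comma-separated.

duration_s_sum=1800, line_sum=2387

[duration_s_sum: duration_s > 777 AND line >= 4]
call_id=2: ✓ → 546
call_id=3: ✗
call_id=4: ✓ → 507
call_id=5: ✓ → 359
call_id=6: ✗
call_id=7: ✓ → 388
call_id=8: ✗
call_id=9: ✗
call_id=10: ✗
call_id=11: ✗
duration_s_sum = 546 + 507 + 359 + 388 = 1800
—
[line_sum: line > 4]
call_id=2: ✓ → 546
call_id=3: ✓ → 291
call_id=4: ✓ → 507
call_id=5: ✓ → 359
call_id=6: ✗
call_id=7: ✓ → 388
call_id=8: ✗
call_id=9: ✓ → 296
call_id=10: ✗
call_id=11: ✗
line_sum = 546 + 291 + 507 + 359 + 388 + 296 = 2387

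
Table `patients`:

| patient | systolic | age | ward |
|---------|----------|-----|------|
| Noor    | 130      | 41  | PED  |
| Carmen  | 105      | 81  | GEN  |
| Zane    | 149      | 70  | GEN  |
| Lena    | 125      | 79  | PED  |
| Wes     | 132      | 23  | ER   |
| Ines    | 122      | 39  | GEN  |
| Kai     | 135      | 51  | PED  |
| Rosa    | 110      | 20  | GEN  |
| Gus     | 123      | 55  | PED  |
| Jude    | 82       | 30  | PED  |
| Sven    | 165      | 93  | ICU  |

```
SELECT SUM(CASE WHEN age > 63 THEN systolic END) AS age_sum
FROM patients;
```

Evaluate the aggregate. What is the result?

544

patient=Noor: ✗
patient=Carmen: ✓ → 105
patient=Zane: ✓ → 149
patient=Lena: ✓ → 125
patient=Wes: ✗
patient=Ines: ✗
patient=Kai: ✗
patient=Rosa: ✗
patient=Gus: ✗
patient=Jude: ✗
patient=Sven: ✓ → 165
age_sum = 105 + 149 + 125 + 165 = 544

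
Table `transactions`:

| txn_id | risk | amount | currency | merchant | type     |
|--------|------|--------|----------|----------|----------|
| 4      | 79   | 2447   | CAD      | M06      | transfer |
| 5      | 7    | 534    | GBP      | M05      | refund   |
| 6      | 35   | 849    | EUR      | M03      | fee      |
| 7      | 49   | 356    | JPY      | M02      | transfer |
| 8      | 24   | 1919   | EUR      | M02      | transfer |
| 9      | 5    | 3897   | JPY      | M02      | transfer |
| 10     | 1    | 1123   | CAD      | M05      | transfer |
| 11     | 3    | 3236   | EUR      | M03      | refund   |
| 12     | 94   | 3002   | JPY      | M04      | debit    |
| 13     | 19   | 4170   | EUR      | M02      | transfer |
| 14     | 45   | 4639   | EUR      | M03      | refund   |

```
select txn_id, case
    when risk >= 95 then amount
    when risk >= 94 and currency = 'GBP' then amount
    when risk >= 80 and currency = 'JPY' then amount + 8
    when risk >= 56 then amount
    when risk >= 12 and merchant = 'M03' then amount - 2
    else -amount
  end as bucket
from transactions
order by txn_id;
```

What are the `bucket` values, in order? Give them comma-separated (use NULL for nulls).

2447, -534, 847, -356, -1919, -3897, -1123, -3236, 3010, -4170, 4637

txn_id=4: risk >= 56 → 2447
txn_id=5: ELSE → -534
txn_id=6: risk >= 12 and merchant = 'M03' → 847
txn_id=7: ELSE → -356
txn_id=8: ELSE → -1919
txn_id=9: ELSE → -3897
txn_id=10: ELSE → -1123
txn_id=11: ELSE → -3236
txn_id=12: risk >= 80 and currency = 'JPY' → 3010
txn_id=13: ELSE → -4170
txn_id=14: risk >= 12 and merchant = 'M03' → 4637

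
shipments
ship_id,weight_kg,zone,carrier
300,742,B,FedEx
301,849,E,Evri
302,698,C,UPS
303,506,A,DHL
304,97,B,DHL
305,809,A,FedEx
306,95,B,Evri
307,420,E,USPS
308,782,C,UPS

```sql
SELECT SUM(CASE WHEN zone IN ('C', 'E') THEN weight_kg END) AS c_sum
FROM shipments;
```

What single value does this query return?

ship_id=300: ✗
ship_id=301: ✓ → 849
ship_id=302: ✓ → 698
ship_id=303: ✗
ship_id=304: ✗
ship_id=305: ✗
ship_id=306: ✗
ship_id=307: ✓ → 420
ship_id=308: ✓ → 782
c_sum = 849 + 698 + 420 + 782 = 2749

2749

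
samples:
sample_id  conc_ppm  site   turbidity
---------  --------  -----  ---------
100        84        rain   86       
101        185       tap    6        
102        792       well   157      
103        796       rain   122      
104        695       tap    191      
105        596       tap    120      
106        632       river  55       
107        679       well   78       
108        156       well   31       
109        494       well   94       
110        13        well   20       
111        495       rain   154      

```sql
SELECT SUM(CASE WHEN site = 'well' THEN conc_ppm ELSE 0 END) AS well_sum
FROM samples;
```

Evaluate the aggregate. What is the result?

2134

sample_id=100: ✗
sample_id=101: ✗
sample_id=102: ✓ → 792
sample_id=103: ✗
sample_id=104: ✗
sample_id=105: ✗
sample_id=106: ✗
sample_id=107: ✓ → 679
sample_id=108: ✓ → 156
sample_id=109: ✓ → 494
sample_id=110: ✓ → 13
sample_id=111: ✗
well_sum = 792 + 679 + 156 + 494 + 13 = 2134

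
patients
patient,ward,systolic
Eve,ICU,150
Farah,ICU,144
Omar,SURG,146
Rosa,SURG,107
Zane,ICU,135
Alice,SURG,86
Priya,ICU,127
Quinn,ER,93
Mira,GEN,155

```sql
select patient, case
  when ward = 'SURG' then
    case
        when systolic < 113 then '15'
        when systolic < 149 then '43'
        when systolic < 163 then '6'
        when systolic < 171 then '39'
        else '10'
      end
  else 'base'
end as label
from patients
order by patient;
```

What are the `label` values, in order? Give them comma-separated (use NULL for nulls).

patient=Alice: ward='SURG' → inner[systolic < 113] → 15
patient=Eve: ward='ICU' → outer ELSE → base
patient=Farah: ward='ICU' → outer ELSE → base
patient=Mira: ward='GEN' → outer ELSE → base
patient=Omar: ward='SURG' → inner[systolic < 149] → 43
patient=Priya: ward='ICU' → outer ELSE → base
patient=Quinn: ward='ER' → outer ELSE → base
patient=Rosa: ward='SURG' → inner[systolic < 113] → 15
patient=Zane: ward='ICU' → outer ELSE → base

15, base, base, base, 43, base, base, 15, base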